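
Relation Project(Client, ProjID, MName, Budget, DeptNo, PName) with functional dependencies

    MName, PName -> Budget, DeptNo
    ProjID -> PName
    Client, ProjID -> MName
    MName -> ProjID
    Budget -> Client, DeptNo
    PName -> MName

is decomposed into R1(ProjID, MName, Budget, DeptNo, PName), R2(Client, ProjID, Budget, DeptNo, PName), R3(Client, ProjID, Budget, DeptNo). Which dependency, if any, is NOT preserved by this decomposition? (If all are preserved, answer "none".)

MName, PName → Budget, DeptNo lies within R1.
ProjID → PName lies within R1.
Client, ProjID → MName: restricted closure across fragments reaches MName.
MName → ProjID lies within R1.
Budget → Client, DeptNo lies within R2.
PName → MName lies within R1.
Every dependency is enforceable on the fragments, so the decomposition is dependency-preserving.

none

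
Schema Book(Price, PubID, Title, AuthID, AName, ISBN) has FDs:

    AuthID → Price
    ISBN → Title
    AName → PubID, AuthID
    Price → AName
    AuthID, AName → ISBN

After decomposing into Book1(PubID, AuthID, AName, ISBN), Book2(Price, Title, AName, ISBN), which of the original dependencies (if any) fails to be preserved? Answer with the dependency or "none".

AuthID → Price: restricted closure across fragments reaches Price.
ISBN → Title lies within Book2.
AName → PubID, AuthID lies within Book1.
Price → AName lies within Book2.
AuthID, AName → ISBN lies within Book1.
Every dependency is enforceable on the fragments, so the decomposition is dependency-preserving.

none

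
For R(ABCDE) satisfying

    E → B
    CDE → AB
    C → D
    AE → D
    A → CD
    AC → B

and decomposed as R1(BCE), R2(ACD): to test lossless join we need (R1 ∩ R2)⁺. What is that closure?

R1 ∩ R2 = {C}.
C → D applies, adding D
Closure: {CD}.

CD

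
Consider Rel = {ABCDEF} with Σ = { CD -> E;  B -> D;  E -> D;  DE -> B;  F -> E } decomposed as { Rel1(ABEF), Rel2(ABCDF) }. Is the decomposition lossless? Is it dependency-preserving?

lossless but not dependency-preserving

Lossless test: (ABF)⁺ = {ABDEF}, which contains all of one fragment — lossless.
Dependency preservation: the restricted closure of {CD} across the fragments never reaches {E}, so CD → E cannot be enforced without a join — not preserved.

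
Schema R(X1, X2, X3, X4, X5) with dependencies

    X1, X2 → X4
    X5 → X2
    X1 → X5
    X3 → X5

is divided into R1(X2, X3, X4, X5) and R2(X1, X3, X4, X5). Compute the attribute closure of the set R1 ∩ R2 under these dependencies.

X2, X3, X4, X5

R1 ∩ R2 = {X3, X4, X5}.
X5 → X2 applies, adding X2
Closure: {X2, X3, X4, X5}.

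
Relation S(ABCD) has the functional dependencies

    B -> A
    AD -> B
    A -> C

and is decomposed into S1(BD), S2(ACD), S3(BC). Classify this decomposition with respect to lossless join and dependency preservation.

Lossless test (chase): Rows 1 and 3 agree on B; apply B→A and equate their A entries. Rows 1 and 3 agree on A; apply A→C and equate their C entries. No row becomes fully distinguished — the join is lossy.
Dependency preservation: the restricted closure of {B} across the fragments never reaches {A}, so B → A cannot be enforced without a join — not preserved.

lossy and not dependency-preserving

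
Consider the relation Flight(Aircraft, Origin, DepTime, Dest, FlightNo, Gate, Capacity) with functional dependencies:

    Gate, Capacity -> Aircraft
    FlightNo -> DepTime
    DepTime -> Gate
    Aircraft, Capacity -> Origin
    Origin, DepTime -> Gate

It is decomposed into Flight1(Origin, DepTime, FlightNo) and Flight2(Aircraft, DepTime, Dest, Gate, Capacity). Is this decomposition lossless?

Common attributes: Flight1 ∩ Flight2 = {DepTime}.
Closure of {DepTime}: DepTime → Gate applies, adding Gate. So (DepTime)⁺ = {DepTime, Gate}.
The closure contains neither all of Flight1 = {Origin, DepTime, FlightNo} nor all of Flight2 = {Aircraft, DepTime, Dest, Gate, Capacity}, so the common attributes are not a superkey of either fragment. The join is lossy.

No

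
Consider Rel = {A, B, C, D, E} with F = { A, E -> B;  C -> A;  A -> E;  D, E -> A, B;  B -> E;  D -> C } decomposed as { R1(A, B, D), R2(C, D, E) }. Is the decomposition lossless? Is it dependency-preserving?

lossless but not dependency-preserving

Lossless test: (D)⁺ = {A, B, C, D, E}, which contains all of one fragment — lossless.
Dependency preservation: the restricted closure of {C} across the fragments never reaches {A}, so C → A cannot be enforced without a join — not preserved.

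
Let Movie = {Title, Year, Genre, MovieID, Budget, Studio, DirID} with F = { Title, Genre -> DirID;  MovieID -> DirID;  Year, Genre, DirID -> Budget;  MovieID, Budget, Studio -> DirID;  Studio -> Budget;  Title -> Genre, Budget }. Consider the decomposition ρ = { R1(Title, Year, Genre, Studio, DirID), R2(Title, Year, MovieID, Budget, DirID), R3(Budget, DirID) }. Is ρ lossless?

No

Chase test. Columns are Title, Year, Genre, MovieID, Budget, Studio, DirID; row i has aⱼ where attribute j ∈ Ri, else bᵢⱼ.
Initial tableau (one row per fragment):
  row 1: a1 a2 a3 b14 b15 a6 a7
  row 2: a1 a2 b23 a4 a5 b26 a7
  row 3: b31 b32 b33 b34 a5 b36 a7
Rows 1 and 2 agree on Title; apply Title→Genre, Budget and equate their Genre, Budget entries.
No row becomes fully distinguished — the join is lossy.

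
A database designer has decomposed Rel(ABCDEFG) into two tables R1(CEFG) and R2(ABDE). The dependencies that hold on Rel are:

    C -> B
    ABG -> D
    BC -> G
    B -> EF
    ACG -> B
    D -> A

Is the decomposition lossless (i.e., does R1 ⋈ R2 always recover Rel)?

Common attributes: R1 ∩ R2 = {E}.
No dependency enlarges {E}, so (E)⁺ = {E}.
The closure contains neither all of R1 = {CEFG} nor all of R2 = {ABDE}, so the common attributes are not a superkey of either fragment. The join is lossy.

No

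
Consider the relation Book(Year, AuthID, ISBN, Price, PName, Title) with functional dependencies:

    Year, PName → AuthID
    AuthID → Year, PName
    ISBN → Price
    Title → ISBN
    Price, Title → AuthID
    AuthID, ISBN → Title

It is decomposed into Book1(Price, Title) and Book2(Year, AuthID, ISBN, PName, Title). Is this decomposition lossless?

Yes

Common attributes: Book1 ∩ Book2 = {Title}.
Closure of {Title}: Title → ISBN applies, adding ISBN; ISBN → Price applies, adding Price; Price, Title → AuthID applies, adding AuthID; AuthID → Year, PName applies, adding Year, PName. So (Title)⁺ = {Year, AuthID, ISBN, Price, PName, Title}.
This closure contains every attribute of Book1, so Book1 ∩ Book2 → Book1. The join is lossless.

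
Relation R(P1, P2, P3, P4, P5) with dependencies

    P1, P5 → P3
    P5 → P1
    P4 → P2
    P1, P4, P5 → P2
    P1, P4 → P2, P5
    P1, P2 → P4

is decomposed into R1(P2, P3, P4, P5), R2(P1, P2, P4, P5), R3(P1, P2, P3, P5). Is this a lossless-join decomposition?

Yes

Chase test. Columns are P1, P2, P3, P4, P5; row i has aⱼ where attribute j ∈ Ri, else bᵢⱼ.
Initial tableau (one row per fragment):
  row 1: b11 a2 a3 a4 a5
  row 2: a1 a2 b23 a4 a5
  row 3: a1 a2 a3 b34 a5
Rows 2 and 3 agree on P1, P5; apply P1, P5→P3 and equate their P3 entries.
Rows 1 and 2 agree on P5; apply P5→P1 and equate their P1 entries.
Rows 1 and 3 agree on P1, P2; apply P1, P2→P4 and equate their P4 entries.
Row 1 is now all distinguished symbols — the join is lossless.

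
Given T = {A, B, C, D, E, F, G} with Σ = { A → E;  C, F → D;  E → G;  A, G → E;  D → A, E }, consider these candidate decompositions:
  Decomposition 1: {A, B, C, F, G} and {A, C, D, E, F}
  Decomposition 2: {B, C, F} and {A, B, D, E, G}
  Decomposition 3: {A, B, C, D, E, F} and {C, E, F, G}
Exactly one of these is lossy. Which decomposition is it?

Decomposition 1: common = {A, C, F}, closure = {A, C, D, E, F, G} → lossless.
Decomposition 2: common = {B}, closure = {B} → lossy.
Decomposition 3: common = {C, E, F}, closure = {A, C, D, E, F, G} → lossless.

Decomposition 2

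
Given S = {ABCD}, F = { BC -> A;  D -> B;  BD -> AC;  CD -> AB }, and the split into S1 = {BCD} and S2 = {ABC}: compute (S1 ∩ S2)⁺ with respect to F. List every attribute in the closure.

S1 ∩ S2 = {BC}.
BC → A applies, adding A
Closure: {ABC}.

ABC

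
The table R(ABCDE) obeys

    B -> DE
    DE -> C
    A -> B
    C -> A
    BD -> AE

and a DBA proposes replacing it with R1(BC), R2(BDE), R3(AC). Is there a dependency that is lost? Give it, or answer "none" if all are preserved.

none

B → DE lies within R2.
DE → C: restricted closure across fragments reaches C.
A → B: restricted closure across fragments reaches B.
C → A lies within R3.
BD → AE: restricted closure across fragments reaches AE.
Every dependency is enforceable on the fragments, so the decomposition is dependency-preserving.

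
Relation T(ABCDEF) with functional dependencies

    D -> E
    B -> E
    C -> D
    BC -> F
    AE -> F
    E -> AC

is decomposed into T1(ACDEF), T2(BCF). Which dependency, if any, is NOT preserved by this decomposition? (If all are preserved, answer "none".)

none

D → E lies within T1.
B → E: restricted closure across fragments reaches E.
C → D lies within T1.
BC → F lies within T2.
AE → F lies within T1.
E → AC lies within T1.
Every dependency is enforceable on the fragments, so the decomposition is dependency-preserving.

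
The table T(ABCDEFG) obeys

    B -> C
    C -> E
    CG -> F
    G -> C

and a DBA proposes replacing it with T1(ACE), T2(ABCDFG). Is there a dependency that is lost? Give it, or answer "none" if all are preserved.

none

B → C lies within T2.
C → E lies within T1.
CG → F lies within T2.
G → C lies within T2.
Every dependency is enforceable on the fragments, so the decomposition is dependency-preserving.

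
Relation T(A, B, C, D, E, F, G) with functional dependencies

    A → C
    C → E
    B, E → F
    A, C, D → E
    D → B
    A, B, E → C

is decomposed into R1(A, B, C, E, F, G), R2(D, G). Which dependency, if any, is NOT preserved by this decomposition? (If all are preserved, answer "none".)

D → B

Check D → B: no single fragment contains all of {B, D}, and the restricted closure of {D} across the fragments never reaches {B}.
A → C is preserved.
C → E is preserved.
B, E → F is preserved.
A, C, D → E is preserved.
A, B, E → C is preserved.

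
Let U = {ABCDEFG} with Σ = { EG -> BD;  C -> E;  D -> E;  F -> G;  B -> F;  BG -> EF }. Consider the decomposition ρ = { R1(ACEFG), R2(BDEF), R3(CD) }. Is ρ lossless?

Chase test. Columns are ABCDEFG; row i has aⱼ where attribute j ∈ Ri, else bᵢⱼ.
Initial tableau (one row per fragment):
  row 1: a1 b12 a3 b14 a5 a6 a7
  row 2: b21 a2 b23 a4 a5 a6 b27
  row 3: b31 b32 a3 a4 b35 b36 b37
Rows 1 and 3 agree on C; apply C→E and equate their E entries.
Rows 1 and 2 agree on F; apply F→G and equate their G entries.
Rows 1 and 2 agree on EG; apply EG→BD and equate their BD entries.
Row 1 is now all distinguished symbols — the join is lossless.

Yes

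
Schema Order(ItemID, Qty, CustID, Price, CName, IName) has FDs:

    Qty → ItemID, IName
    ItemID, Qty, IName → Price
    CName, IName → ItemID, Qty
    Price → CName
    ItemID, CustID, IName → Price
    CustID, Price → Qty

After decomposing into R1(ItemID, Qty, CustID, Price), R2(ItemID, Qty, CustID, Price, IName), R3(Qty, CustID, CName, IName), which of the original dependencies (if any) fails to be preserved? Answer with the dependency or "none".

Price → CName

Check Price → CName: no single fragment contains all of {Price, CName}, and the restricted closure of {Price} across the fragments never reaches {CName}.
Qty → ItemID, IName is preserved.
ItemID, Qty, IName → Price is preserved.
CName, IName → ItemID, Qty is preserved.
ItemID, CustID, IName → Price is preserved.
CustID, Price → Qty is preserved.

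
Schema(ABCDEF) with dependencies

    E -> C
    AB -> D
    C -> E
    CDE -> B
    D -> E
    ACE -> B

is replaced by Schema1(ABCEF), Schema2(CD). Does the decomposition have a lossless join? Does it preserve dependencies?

Lossless test: (C)⁺ = {CE}, which is a superkey of neither fragment — lossy.
Dependency preservation: the restricted closure of {AB} across the fragments never reaches {D}, so AB → D cannot be enforced without a join — not preserved.

lossy and not dependency-preserving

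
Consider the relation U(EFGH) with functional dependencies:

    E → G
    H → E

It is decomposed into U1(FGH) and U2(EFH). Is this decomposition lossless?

Yes

Common attributes: U1 ∩ U2 = {FH}.
Closure of {FH}: H → E applies, adding E; E → G applies, adding G. So (FH)⁺ = {EFGH}.
This closure contains every attribute of U1, so U1 ∩ U2 → U1. The join is lossless.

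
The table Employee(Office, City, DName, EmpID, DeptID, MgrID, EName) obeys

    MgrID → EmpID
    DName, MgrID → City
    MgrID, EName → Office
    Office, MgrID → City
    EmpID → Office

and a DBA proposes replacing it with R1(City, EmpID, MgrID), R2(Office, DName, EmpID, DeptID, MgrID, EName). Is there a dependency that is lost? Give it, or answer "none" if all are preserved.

none

MgrID → EmpID lies within R1.
DName, MgrID → City: restricted closure across fragments reaches City.
MgrID, EName → Office lies within R2.
Office, MgrID → City: restricted closure across fragments reaches City.
EmpID → Office lies within R2.
Every dependency is enforceable on the fragments, so the decomposition is dependency-preserving.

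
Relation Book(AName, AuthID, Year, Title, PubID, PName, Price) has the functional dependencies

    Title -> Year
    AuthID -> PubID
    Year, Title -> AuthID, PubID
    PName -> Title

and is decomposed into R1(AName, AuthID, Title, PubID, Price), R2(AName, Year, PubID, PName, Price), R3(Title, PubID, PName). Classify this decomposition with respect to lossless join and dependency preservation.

Lossless test (chase): Rows 1 and 3 agree on Title; apply Title→Year and equate their Year entries. Rows 1 and 3 agree on Year, Title; apply Year, Title→AuthID, PubID and equate their AuthID, PubID entries. Rows 2 and 3 agree on PName; apply PName→Title and equate their Title entries. Rows 1 and 2 agree on Title; apply Title→Year and equate their Year entries. Rows 1 and 2 agree on Year, Title; apply Year, Title→AuthID, PubID and equate their AuthID, PubID entries. Row 2 is now all distinguished symbols — the join is lossless.
Dependency preservation: the restricted closure of {Title} across the fragments never reaches {Year}, so Title → Year cannot be enforced without a join — not preserved.

lossless but not dependency-preserving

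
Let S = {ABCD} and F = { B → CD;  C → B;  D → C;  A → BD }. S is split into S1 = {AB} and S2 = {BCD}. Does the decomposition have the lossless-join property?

Yes

Common attributes: S1 ∩ S2 = {B}.
Closure of {B}: B → CD applies, adding CD. So (B)⁺ = {BCD}.
This closure contains every attribute of S2, so S1 ∩ S2 → S2. The join is lossless.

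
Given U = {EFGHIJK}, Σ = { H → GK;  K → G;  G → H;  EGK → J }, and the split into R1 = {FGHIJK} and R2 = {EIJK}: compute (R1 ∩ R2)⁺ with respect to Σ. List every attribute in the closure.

R1 ∩ R2 = {IJK}.
K → G applies, adding G
G → H applies, adding H
Closure: {GHIJK}.

GHIJK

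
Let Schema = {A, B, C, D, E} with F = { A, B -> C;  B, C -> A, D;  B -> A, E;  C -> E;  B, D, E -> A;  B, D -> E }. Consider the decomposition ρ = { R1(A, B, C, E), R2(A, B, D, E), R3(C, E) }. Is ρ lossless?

Chase test. Columns are A, B, C, D, E; row i has aⱼ where attribute j ∈ Ri, else bᵢⱼ.
Initial tableau (one row per fragment):
  row 1: a1 a2 a3 b14 a5
  row 2: a1 a2 b23 a4 a5
  row 3: b31 b32 a3 b34 a5
Rows 1 and 2 agree on A, B; apply A, B→C and equate their C entries.
Rows 1 and 2 agree on B, C; apply B, C→A, D and equate their A, D entries.
Row 1 is now all distinguished symbols — the join is lossless.

Yes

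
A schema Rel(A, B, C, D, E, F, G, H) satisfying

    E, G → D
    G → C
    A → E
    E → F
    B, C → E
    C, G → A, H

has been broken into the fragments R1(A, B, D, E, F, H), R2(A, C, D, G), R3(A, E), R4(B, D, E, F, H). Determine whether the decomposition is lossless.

Chase test. Columns are A, B, C, D, E, F, G, H; row i has aⱼ where attribute j ∈ Ri, else bᵢⱼ.
Initial tableau (one row per fragment):
  row 1: a1 a2 b13 a4 a5 a6 b17 a8
  row 2: a1 b22 a3 a4 b25 b26 a7 b28
  row 3: a1 b32 b33 b34 a5 b36 b37 b38
  row 4: b41 a2 b43 a4 a5 a6 b47 a8
Rows 1 and 2 agree on A; apply A→E and equate their E entries.
Rows 1 and 2 agree on E; apply E→F and equate their F entries.
Rows 1 and 3 agree on E; apply E→F and equate their F entries.
No row becomes fully distinguished — the join is lossy.

No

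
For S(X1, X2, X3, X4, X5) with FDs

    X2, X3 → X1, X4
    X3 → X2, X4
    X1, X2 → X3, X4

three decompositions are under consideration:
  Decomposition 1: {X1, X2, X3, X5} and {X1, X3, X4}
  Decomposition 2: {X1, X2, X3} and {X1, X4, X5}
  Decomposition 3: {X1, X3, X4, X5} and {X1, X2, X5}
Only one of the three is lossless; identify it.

Decomposition 1: common = {X1, X3}, closure = {X1, X2, X3, X4} → lossless.
Decomposition 2: common = {X1}, closure = {X1} → lossy.
Decomposition 3: common = {X1, X5}, closure = {X1, X5} → lossy.

Decomposition 1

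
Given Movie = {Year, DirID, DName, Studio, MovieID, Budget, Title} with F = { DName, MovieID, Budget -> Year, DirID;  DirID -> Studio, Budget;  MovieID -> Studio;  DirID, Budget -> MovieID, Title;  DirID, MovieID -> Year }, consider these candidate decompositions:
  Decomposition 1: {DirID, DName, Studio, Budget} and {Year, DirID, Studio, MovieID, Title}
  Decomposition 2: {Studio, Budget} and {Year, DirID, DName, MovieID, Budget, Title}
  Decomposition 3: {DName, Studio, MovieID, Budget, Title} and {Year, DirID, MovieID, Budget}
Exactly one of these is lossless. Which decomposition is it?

Decomposition 1

Decomposition 1: common = {DirID, Studio}, closure = {Year, DirID, Studio, MovieID, Budget, Title} → lossless.
Decomposition 2: common = {Budget}, closure = {Budget} → lossy.
Decomposition 3: common = {MovieID, Budget}, closure = {Studio, MovieID, Budget} → lossy.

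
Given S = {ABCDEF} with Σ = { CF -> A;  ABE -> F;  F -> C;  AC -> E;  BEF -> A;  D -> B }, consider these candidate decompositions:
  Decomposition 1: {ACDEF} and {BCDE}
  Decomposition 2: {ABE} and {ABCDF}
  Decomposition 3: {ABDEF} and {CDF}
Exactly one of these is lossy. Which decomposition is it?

Decomposition 2

Decomposition 1: common = {CDE}, closure = {BCDE} → lossless.
Decomposition 2: common = {AB}, closure = {AB} → lossy.
Decomposition 3: common = {DF}, closure = {ABCDEF} → lossless.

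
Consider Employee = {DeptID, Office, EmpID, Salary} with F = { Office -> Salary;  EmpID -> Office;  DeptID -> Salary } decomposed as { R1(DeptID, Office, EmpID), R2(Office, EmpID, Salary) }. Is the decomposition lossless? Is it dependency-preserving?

lossless but not dependency-preserving

Lossless test: (Office, EmpID)⁺ = {Office, EmpID, Salary}, which contains all of one fragment — lossless.
Dependency preservation: the restricted closure of {DeptID} across the fragments never reaches {Salary}, so DeptID → Salary cannot be enforced without a join — not preserved.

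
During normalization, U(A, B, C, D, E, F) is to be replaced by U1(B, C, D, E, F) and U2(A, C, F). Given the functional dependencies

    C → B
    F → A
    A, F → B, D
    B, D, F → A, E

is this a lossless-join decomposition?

Yes

Common attributes: U1 ∩ U2 = {C, F}.
Closure of {C, F}: C → B applies, adding B; F → A applies, adding A; A, F → B, D applies, adding D; B, D, F → A, E applies, adding E. So (C, F)⁺ = {A, B, C, D, E, F}.
This closure contains every attribute of U1, so U1 ∩ U2 → U1. The join is lossless.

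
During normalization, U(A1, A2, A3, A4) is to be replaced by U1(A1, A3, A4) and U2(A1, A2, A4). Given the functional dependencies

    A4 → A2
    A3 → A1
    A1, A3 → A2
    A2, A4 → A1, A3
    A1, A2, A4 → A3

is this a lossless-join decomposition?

Yes

Common attributes: U1 ∩ U2 = {A1, A4}.
Closure of {A1, A4}: A4 → A2 applies, adding A2; A2, A4 → A1, A3 applies, adding A3. So (A1, A4)⁺ = {A1, A2, A3, A4}.
This closure contains every attribute of U1, so U1 ∩ U2 → U1. The join is lossless.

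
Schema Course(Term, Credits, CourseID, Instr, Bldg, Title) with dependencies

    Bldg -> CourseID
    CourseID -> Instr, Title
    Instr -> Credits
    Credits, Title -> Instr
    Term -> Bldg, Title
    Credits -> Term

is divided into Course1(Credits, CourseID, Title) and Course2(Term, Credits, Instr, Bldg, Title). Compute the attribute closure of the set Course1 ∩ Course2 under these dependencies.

Course1 ∩ Course2 = {Credits, Title}.
Credits, Title → Instr applies, adding Instr
Credits → Term applies, adding Term
Term → Bldg, Title applies, adding Bldg
Bldg → CourseID applies, adding CourseID
Closure: {Term, Credits, CourseID, Instr, Bldg, Title}.

Term, Credits, CourseID, Instr, Bldg, Title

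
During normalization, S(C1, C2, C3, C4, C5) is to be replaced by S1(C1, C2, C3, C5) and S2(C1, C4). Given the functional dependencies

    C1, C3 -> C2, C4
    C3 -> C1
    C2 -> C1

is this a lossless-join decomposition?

Common attributes: S1 ∩ S2 = {C1}.
No dependency enlarges {C1}, so (C1)⁺ = {C1}.
The closure contains neither all of S1 = {C1, C2, C3, C5} nor all of S2 = {C1, C4}, so the common attributes are not a superkey of either fragment. The join is lossy.

No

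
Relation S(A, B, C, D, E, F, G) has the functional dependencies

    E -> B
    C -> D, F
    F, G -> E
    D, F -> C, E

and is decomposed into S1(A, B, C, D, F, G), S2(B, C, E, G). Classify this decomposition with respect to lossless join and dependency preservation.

Lossless test: (B, C, G)⁺ = {B, C, D, E, F, G}, which contains all of one fragment — lossless.
Dependency preservation: the restricted closure of {F, G} across the fragments never reaches {E}, so F, G → E cannot be enforced without a join — not preserved.

lossless but not dependency-preserving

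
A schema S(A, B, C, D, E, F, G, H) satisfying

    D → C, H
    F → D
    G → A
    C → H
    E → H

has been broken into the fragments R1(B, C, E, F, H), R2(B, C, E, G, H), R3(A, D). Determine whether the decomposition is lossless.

No

Chase test. Columns are A, B, C, D, E, F, G, H; row i has aⱼ where attribute j ∈ Ri, else bᵢⱼ.
Initial tableau (one row per fragment):
  row 1: b11 a2 a3 b14 a5 a6 b17 a8
  row 2: b21 a2 a3 b24 a5 b26 a7 a8
  row 3: a1 b32 b33 a4 b35 b36 b37 b38
No row becomes fully distinguished — the join is lossy.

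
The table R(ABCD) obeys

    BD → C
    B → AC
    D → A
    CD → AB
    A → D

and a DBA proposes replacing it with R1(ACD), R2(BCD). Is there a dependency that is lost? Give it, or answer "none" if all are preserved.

none

BD → C lies within R2.
B → AC: restricted closure across fragments reaches AC.
D → A lies within R1.
CD → AB: restricted closure across fragments reaches AB.
A → D lies within R1.
Every dependency is enforceable on the fragments, so the decomposition is dependency-preserving.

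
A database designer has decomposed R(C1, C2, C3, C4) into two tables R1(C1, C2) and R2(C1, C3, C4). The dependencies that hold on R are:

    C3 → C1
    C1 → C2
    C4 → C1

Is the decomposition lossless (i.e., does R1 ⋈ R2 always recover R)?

Common attributes: R1 ∩ R2 = {C1}.
Closure of {C1}: C1 → C2 applies, adding C2. So (C1)⁺ = {C1, C2}.
This closure contains every attribute of R1, so R1 ∩ R2 → R1. The join is lossless.

Yes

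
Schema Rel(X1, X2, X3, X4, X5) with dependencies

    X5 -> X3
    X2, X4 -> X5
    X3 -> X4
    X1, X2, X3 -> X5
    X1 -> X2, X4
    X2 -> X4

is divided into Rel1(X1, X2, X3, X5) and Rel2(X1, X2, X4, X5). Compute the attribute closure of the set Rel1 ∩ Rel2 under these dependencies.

Rel1 ∩ Rel2 = {X1, X2, X5}.
X5 → X3 applies, adding X3
X3 → X4 applies, adding X4
Closure: {X1, X2, X3, X4, X5}.

X1, X2, X3, X4, X5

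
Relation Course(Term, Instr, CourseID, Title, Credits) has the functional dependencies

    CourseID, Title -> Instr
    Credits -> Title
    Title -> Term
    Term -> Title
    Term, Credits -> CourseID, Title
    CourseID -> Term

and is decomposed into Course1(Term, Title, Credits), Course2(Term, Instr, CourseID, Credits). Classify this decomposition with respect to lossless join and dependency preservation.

Lossless test: (Term, Credits)⁺ = {Term, Instr, CourseID, Title, Credits}, which contains all of one fragment — lossless.
Dependency preservation: CourseID, Title → Instr; Term, Credits → CourseID, Title are not contained in any single fragment, but the restricted closure of each left-hand side across the fragments still reaches the right-hand side; the remaining FDs each lie inside some fragment. All dependencies are preserved.

lossless and dependency-preserving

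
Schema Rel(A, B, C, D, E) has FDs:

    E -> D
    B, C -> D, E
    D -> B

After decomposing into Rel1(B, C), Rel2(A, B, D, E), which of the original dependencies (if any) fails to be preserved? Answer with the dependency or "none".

Check B, C → D, E: no single fragment contains all of {B, C, D, E}, and the restricted closure of {B, C} across the fragments never reaches {D, E}.
E → D is preserved.
D → B is preserved.

B, C -> D, E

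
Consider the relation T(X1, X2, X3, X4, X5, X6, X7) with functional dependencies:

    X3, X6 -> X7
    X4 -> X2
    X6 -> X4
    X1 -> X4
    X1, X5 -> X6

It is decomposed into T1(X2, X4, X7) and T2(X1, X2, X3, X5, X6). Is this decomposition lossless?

No

Common attributes: T1 ∩ T2 = {X2}.
No dependency enlarges {X2}, so (X2)⁺ = {X2}.
The closure contains neither all of T1 = {X2, X4, X7} nor all of T2 = {X1, X2, X3, X5, X6}, so the common attributes are not a superkey of either fragment. The join is lossy.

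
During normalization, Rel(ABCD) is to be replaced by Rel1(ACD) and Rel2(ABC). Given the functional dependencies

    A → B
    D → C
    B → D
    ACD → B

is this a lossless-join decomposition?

Yes

Common attributes: Rel1 ∩ Rel2 = {AC}.
Closure of {AC}: A → B applies, adding B; B → D applies, adding D. So (AC)⁺ = {ABCD}.
This closure contains every attribute of Rel1, so Rel1 ∩ Rel2 → Rel1. The join is lossless.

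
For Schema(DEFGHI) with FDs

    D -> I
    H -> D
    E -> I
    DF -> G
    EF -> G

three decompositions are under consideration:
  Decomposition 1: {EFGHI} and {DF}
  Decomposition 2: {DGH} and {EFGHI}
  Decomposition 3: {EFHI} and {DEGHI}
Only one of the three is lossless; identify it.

Decomposition 2

Decomposition 1: common = {F}, closure = {F} → lossy.
Decomposition 2: common = {GH}, closure = {DGHI} → lossless.
Decomposition 3: common = {EHI}, closure = {DEHI} → lossy.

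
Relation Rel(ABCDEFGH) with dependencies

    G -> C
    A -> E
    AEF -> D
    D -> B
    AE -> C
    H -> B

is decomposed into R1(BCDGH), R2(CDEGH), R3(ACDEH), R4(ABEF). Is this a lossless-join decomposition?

Chase test. Columns are ABCDEFGH; row i has aⱼ where attribute j ∈ Ri, else bᵢⱼ.
Initial tableau (one row per fragment):
  row 1: b11 a2 a3 a4 b15 b16 a7 a8
  row 2: b21 b22 a3 a4 a5 b26 a7 a8
  row 3: a1 b32 a3 a4 a5 b36 b37 a8
  row 4: a1 a2 b43 b44 a5 a6 b47 b48
Rows 1 and 2 agree on D; apply D→B and equate their B entries.
Rows 1 and 3 agree on D; apply D→B and equate their B entries.
Rows 3 and 4 agree on AE; apply AE→C and equate their C entries.
No row becomes fully distinguished — the join is lossy.

No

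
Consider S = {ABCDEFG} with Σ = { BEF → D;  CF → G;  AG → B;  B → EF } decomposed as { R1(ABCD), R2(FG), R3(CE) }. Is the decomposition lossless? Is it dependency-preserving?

Lossless test (chase): applying each FD to every pair of rows produces no changes in the tableau, so no row becomes fully distinguished — the join is lossy.
Dependency preservation: the restricted closure of {CF} across the fragments never reaches {G}, so CF → G cannot be enforced without a join — not preserved.

lossy and not dependency-preserving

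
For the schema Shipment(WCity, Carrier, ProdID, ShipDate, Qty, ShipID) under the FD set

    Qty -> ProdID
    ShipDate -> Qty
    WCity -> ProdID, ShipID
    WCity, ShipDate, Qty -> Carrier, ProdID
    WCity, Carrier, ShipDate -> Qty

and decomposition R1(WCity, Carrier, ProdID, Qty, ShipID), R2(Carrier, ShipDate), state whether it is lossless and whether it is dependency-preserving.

Lossless test: (Carrier)⁺ = {Carrier}, which is a superkey of neither fragment — lossy.
Dependency preservation: the restricted closure of {ShipDate} across the fragments never reaches {Qty}, so ShipDate → Qty cannot be enforced without a join — not preserved.

lossy and not dependency-preserving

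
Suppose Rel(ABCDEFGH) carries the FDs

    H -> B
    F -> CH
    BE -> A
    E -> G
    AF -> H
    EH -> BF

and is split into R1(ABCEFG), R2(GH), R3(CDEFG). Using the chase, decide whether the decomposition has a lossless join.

No

Chase test. Columns are ABCDEFGH; row i has aⱼ where attribute j ∈ Ri, else bᵢⱼ.
Initial tableau (one row per fragment):
  row 1: a1 a2 a3 b14 a5 a6 a7 b18
  row 2: b21 b22 b23 b24 b25 b26 a7 a8
  row 3: b31 b32 a3 a4 a5 a6 a7 b38
Rows 1 and 3 agree on F; apply F→CH and equate their CH entries.
Rows 1 and 3 agree on EH; apply EH→BF and equate their BF entries.
Rows 1 and 3 agree on BE; apply BE→A and equate their A entries.
No row becomes fully distinguished — the join is lossy.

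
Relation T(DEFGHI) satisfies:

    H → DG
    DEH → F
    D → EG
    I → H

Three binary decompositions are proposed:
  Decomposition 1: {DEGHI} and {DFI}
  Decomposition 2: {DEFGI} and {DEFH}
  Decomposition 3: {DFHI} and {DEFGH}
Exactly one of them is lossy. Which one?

Decomposition 1: common = {DI}, closure = {DEFGHI} → lossless.
Decomposition 2: common = {DEF}, closure = {DEFG} → lossy.
Decomposition 3: common = {DFH}, closure = {DEFGH} → lossless.

Decomposition 2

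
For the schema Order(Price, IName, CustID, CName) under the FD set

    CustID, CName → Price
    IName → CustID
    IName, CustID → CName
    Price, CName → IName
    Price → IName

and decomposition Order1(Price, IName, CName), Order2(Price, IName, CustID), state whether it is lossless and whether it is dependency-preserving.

lossless but not dependency-preserving

Lossless test: (Price, IName)⁺ = {Price, IName, CustID, CName}, which contains all of one fragment — lossless.
Dependency preservation: the restricted closure of {CustID, CName} across the fragments never reaches {Price}, so CustID, CName → Price cannot be enforced without a join — not preserved.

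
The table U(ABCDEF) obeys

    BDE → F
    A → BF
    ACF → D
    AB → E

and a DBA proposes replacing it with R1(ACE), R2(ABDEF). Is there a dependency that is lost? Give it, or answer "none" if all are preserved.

ACF → D

Check ACF → D: no single fragment contains all of {ACDF}, and the restricted closure of {ACF} across the fragments never reaches {D}.
BDE → F is preserved.
A → BF is preserved.
AB → E is preserved.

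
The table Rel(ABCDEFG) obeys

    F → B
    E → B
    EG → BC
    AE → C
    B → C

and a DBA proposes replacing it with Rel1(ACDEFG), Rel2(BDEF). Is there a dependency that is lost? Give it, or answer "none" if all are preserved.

Check B → C: no single fragment contains all of {BC}, and the restricted closure of {B} across the fragments never reaches {C}.
F → B is preserved.
E → B is preserved.
EG → BC is preserved.
AE → C is preserved.

B → C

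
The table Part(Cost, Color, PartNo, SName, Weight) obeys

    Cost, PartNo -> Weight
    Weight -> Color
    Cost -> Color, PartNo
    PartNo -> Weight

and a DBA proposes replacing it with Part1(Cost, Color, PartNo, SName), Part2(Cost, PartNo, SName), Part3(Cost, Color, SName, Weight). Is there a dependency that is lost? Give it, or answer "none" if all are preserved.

PartNo -> Weight

Check PartNo → Weight: no single fragment contains all of {PartNo, Weight}, and the restricted closure of {PartNo} across the fragments never reaches {Weight}.
Cost, PartNo → Weight is preserved.
Weight → Color is preserved.
Cost → Color, PartNo is preserved.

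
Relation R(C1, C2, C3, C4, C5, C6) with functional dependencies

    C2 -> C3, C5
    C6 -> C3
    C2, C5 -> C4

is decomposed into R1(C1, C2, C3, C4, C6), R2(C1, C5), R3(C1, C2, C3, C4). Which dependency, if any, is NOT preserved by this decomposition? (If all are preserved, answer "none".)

C2 -> C3, C5

Check C2 → C3, C5: no single fragment contains all of {C2, C3, C5}, and the restricted closure of {C2} across the fragments never reaches {C3, C5}.
C6 → C3 is preserved.
C2, C5 → C4 is preserved.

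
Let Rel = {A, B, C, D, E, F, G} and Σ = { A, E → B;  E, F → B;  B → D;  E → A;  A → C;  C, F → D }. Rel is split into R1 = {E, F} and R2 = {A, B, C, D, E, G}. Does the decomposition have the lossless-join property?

No

Common attributes: R1 ∩ R2 = {E}.
Closure of {E}: E → A applies, adding A; A → C applies, adding C; A, E → B applies, adding B; B → D applies, adding D. So (E)⁺ = {A, B, C, D, E}.
The closure contains neither all of R1 = {E, F} nor all of R2 = {A, B, C, D, E, G}, so the common attributes are not a superkey of either fragment. The join is lossy.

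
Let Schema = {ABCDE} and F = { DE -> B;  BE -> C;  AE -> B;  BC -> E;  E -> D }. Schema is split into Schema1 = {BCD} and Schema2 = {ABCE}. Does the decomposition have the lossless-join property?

Yes

Common attributes: Schema1 ∩ Schema2 = {BC}.
Closure of {BC}: BC → E applies, adding E; E → D applies, adding D. So (BC)⁺ = {BCDE}.
This closure contains every attribute of Schema1, so Schema1 ∩ Schema2 → Schema1. The join is lossless.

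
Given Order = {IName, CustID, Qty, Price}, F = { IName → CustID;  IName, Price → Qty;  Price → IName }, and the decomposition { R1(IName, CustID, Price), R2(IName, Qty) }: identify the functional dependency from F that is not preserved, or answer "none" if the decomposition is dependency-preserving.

Check IName, Price → Qty: no single fragment contains all of {IName, Qty, Price}, and the restricted closure of {IName, Price} across the fragments never reaches {Qty}.
IName → CustID is preserved.
Price → IName is preserved.

IName, Price → Qty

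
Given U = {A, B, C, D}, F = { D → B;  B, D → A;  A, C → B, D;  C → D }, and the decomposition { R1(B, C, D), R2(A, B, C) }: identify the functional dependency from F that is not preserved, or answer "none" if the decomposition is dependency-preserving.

Check B, D → A: no single fragment contains all of {A, B, D}, and the restricted closure of {B, D} across the fragments never reaches {A}.
D → B is preserved.
A, C → B, D is preserved.
C → D is preserved.

B, D → A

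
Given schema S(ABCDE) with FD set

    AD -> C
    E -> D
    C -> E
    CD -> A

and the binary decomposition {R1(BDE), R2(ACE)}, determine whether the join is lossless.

Common attributes: R1 ∩ R2 = {E}.
Closure of {E}: E → D applies, adding D. So (E)⁺ = {DE}.
The closure contains neither all of R1 = {BDE} nor all of R2 = {ACE}, so the common attributes are not a superkey of either fragment. The join is lossy.

No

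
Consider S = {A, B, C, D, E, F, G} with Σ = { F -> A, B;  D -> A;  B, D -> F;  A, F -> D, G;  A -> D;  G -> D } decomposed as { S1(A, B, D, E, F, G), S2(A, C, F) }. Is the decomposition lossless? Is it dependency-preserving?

Lossless test: (A, F)⁺ = {A, B, D, F, G}, which is a superkey of neither fragment — lossy.
Dependency preservation: every FD's attributes lie within a single fragment, so each can be enforced locally — preserved.

lossy but dependency-preserving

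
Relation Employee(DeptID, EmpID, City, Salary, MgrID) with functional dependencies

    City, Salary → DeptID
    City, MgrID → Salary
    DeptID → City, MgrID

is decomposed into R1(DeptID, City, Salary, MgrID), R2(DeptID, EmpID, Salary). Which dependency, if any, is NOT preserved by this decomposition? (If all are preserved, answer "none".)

none

City, Salary → DeptID lies within R1.
City, MgrID → Salary lies within R1.
DeptID → City, MgrID lies within R1.
Every dependency is enforceable on the fragments, so the decomposition is dependency-preserving.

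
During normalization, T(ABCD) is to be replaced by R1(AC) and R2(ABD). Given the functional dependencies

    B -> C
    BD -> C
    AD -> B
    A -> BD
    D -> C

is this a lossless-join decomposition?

Common attributes: R1 ∩ R2 = {A}.
Closure of {A}: A → BD applies, adding BD; D → C applies, adding C. So (A)⁺ = {ABCD}.
This closure contains every attribute of R1, so R1 ∩ R2 → R1. The join is lossless.

Yes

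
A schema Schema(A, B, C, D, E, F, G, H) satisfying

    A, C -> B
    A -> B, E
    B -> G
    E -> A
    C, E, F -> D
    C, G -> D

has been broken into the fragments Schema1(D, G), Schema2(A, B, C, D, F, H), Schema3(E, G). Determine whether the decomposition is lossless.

No

Chase test. Columns are A, B, C, D, E, F, G, H; row i has aⱼ where attribute j ∈ Schemai, else bᵢⱼ.
Initial tableau (one row per fragment):
  row 1: b11 b12 b13 a4 b15 b16 a7 b18
  row 2: a1 a2 a3 a4 b25 a6 b27 a8
  row 3: b31 b32 b33 b34 a5 b36 a7 b38
No row becomes fully distinguished — the join is lossy.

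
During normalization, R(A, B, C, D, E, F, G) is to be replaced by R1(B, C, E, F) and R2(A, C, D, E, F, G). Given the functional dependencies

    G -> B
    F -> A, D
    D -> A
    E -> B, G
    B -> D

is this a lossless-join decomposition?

Common attributes: R1 ∩ R2 = {C, E, F}.
Closure of {C, E, F}: F → A, D applies, adding A, D; E → B, G applies, adding B, G. So (C, E, F)⁺ = {A, B, C, D, E, F, G}.
This closure contains every attribute of R1, so R1 ∩ R2 → R1. The join is lossless.

Yes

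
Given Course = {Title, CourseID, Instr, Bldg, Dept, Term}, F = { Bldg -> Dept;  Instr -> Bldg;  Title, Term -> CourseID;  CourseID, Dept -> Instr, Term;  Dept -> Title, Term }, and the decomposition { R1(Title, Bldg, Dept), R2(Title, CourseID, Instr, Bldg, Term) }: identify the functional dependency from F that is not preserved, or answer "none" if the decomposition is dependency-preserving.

none

Bldg → Dept lies within R1.
Instr → Bldg lies within R2.
Title, Term → CourseID lies within R2.
CourseID, Dept → Instr, Term: restricted closure across fragments reaches Instr, Term.
Dept → Title, Term: restricted closure across fragments reaches Title, Term.
Every dependency is enforceable on the fragments, so the decomposition is dependency-preserving.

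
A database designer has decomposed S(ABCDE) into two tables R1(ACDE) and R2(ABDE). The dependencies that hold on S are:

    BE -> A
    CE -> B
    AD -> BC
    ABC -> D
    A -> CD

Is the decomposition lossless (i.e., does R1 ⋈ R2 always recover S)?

Yes

Common attributes: R1 ∩ R2 = {ADE}.
Closure of {ADE}: AD → BC applies, adding BC. So (ADE)⁺ = {ABCDE}.
This closure contains every attribute of R1, so R1 ∩ R2 → R1. The join is lossless.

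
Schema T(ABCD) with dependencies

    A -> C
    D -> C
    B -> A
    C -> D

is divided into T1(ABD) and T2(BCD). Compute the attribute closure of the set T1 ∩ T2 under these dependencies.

T1 ∩ T2 = {BD}.
D → C applies, adding C
B → A applies, adding A
Closure: {ABCD}.

ABCD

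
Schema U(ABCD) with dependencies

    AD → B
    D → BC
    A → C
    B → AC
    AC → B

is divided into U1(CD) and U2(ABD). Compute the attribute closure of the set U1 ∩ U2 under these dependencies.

ABCD

U1 ∩ U2 = {D}.
D → BC applies, adding BC
B → AC applies, adding A
Closure: {ABCD}.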